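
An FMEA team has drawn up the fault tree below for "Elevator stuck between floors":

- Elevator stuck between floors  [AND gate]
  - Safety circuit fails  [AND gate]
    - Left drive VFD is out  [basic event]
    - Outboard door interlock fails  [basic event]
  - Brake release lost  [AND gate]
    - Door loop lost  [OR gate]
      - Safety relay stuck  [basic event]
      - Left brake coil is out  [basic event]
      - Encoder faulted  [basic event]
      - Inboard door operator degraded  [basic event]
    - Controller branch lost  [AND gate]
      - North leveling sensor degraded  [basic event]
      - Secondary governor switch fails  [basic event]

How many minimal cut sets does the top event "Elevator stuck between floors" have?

4

Safety circuit fails [AND]: one cut set from each child combined → 1 × 1 = 1 cut set(s).
Door loop lost [OR]: union of children's cut sets → 4 cut set(s).
Controller branch lost [AND]: one cut set from each child combined → 1 × 1 = 1 cut set(s).
Brake release lost [AND]: one cut set from each child combined → 4 × 1 = 4 cut set(s).
Elevator stuck between floors [AND]: one cut set from each child combined → 1 × 4 = 4 cut set(s).
Minimal cut sets: {Left drive VFD is out, North leveling sensor degraded, Outboard door interlock fails, Safety relay stuck, Secondary governor switch fails}; {Left brake coil is out, Left drive VFD is out, North leveling sensor degraded, Outboard door interlock fails, Secondary governor switch fails}; {Encoder faulted, Left drive VFD is out, North leveling sensor degraded, Outboard door interlock fails, Secondary governor switch fails}; {Inboard door operator degraded, Left drive VFD is out, North leveling sensor degraded, Outboard door interlock fails, Secondary governor switch fails}.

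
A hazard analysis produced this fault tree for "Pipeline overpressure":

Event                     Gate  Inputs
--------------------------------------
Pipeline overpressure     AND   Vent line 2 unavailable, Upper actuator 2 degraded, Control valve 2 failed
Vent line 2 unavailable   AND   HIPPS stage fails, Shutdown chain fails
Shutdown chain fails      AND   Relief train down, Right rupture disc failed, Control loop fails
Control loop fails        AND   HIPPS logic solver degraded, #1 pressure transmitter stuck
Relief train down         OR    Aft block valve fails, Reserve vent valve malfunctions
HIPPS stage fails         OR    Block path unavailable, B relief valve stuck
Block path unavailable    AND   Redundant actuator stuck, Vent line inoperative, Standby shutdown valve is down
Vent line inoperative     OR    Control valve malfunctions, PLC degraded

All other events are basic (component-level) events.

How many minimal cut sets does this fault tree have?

Vent line inoperative [OR]: union of children's cut sets → 2 cut set(s).
Block path unavailable [AND]: one cut set from each child combined → 1 × 2 × 1 = 2 cut set(s).
HIPPS stage fails [OR]: union of children's cut sets → 3 cut set(s).
Relief train down [OR]: union of children's cut sets → 2 cut set(s).
Control loop fails [AND]: one cut set from each child combined → 1 × 1 = 1 cut set(s).
Shutdown chain fails [AND]: one cut set from each child combined → 2 × 1 × 1 = 2 cut set(s).
Vent line 2 unavailable [AND]: one cut set from each child combined → 3 × 2 = 6 cut set(s).
Pipeline overpressure [AND]: one cut set from each child combined → 6 × 1 × 1 = 6 cut set(s).
Minimal cut sets: {#1 pressure transmitter stuck, Aft block valve fails, Control valve 2 failed, Control valve malfunctions, HIPPS logic solver degraded, Redundant actuator stuck, Right rupture disc failed, Standby shutdown valve is down, Upper actuator 2 degraded}; {#1 pressure transmitter stuck, Control valve 2 failed, Control valve malfunctions, HIPPS logic solver degraded, Redundant actuator stuck, Reserve vent valve malfunctions, Right rupture disc failed, Standby shutdown valve is down, Upper actuator 2 degraded}; {#1 pressure transmitter stuck, Aft block valve fails, Control valve 2 failed, HIPPS logic solver degraded, PLC degraded, Redundant actuator stuck, Right rupture disc failed, Standby shutdown valve is down, Upper actuator 2 degraded}; {#1 pressure transmitter stuck, Control valve 2 failed, HIPPS logic solver degraded, PLC degraded, Redundant actuator stuck, Reserve vent valve malfunctions, Right rupture disc failed, Standby shutdown valve is down, Upper actuator 2 degraded}; {#1 pressure transmitter stuck, Aft block valve fails, B relief valve stuck, Control valve 2 failed, HIPPS logic solver degraded, Right rupture disc failed, Upper actuator 2 degraded}; {#1 pressure transmitter stuck, B relief valve stuck, Control valve 2 failed, HIPPS logic solver degraded, Reserve vent valve malfunctions, Right rupture disc failed, Upper actuator 2 degraded}.

6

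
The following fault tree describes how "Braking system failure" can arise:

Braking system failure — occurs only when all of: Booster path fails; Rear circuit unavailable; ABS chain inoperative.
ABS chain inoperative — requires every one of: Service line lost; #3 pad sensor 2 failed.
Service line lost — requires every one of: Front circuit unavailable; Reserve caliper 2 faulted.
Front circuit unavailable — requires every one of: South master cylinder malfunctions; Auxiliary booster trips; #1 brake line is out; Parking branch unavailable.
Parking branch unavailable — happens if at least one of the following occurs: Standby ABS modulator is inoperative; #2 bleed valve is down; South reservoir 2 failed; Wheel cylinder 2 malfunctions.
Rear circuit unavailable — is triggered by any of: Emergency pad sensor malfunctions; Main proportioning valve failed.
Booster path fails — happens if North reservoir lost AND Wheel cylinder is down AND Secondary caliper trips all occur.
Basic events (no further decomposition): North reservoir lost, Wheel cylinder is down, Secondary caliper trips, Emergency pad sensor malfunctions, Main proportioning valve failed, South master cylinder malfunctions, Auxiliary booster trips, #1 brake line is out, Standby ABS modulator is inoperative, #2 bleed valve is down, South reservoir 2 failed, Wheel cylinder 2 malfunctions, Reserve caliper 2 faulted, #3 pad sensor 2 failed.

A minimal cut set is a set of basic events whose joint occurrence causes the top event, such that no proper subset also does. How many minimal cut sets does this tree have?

Booster path fails [AND]: one cut set from each child combined → 1 × 1 × 1 = 1 cut set(s).
Rear circuit unavailable [OR]: union of children's cut sets → 2 cut set(s).
Parking branch unavailable [OR]: union of children's cut sets → 4 cut set(s).
Front circuit unavailable [AND]: one cut set from each child combined → 1 × 1 × 1 × 4 = 4 cut set(s).
Service line lost [AND]: one cut set from each child combined → 4 × 1 = 4 cut set(s).
ABS chain inoperative [AND]: one cut set from each child combined → 4 × 1 = 4 cut set(s).
Braking system failure [AND]: one cut set from each child combined → 1 × 2 × 4 = 8 cut set(s).
Minimal cut sets: {#1 brake line is out, #3 pad sensor 2 failed, Auxiliary booster trips, Emergency pad sensor malfunctions, North reservoir lost, Reserve caliper 2 faulted, Secondary caliper trips, South master cylinder malfunctions, Standby ABS modulator is inoperative, Wheel cylinder is down}; {#1 brake line is out, #2 bleed valve is down, #3 pad sensor 2 failed, Auxiliary booster trips, Emergency pad sensor malfunctions, North reservoir lost, Reserve caliper 2 faulted, Secondary caliper trips, South master cylinder malfunctions, Wheel cylinder is down}; {#1 brake line is out, #3 pad sensor 2 failed, Auxiliary booster trips, Emergency pad sensor malfunctions, North reservoir lost, Reserve caliper 2 faulted, Secondary caliper trips, South master cylinder malfunctions, South reservoir 2 failed, Wheel cylinder is down}; {#1 brake line is out, #3 pad sensor 2 failed, Auxiliary booster trips, Emergency pad sensor malfunctions, North reservoir lost, Reserve caliper 2 faulted, Secondary caliper trips, South master cylinder malfunctions, Wheel cylinder 2 malfunctions, Wheel cylinder is down}; {#1 brake line is out, #3 pad sensor 2 failed, Auxiliary booster trips, Main proportioning valve failed, North reservoir lost, Reserve caliper 2 faulted, Secondary caliper trips, South master cylinder malfunctions, Standby ABS modulator is inoperative, Wheel cylinder is down}; {#1 brake line is out, #2 bleed valve is down, #3 pad sensor 2 failed, Auxiliary booster trips, Main proportioning valve failed, North reservoir lost, Reserve caliper 2 faulted, Secondary caliper trips, South master cylinder malfunctions, Wheel cylinder is down}; {#1 brake line is out, #3 pad sensor 2 failed, Auxiliary booster trips, Main proportioning valve failed, North reservoir lost, Reserve caliper 2 faulted, Secondary caliper trips, South master cylinder malfunctions, South reservoir 2 failed, Wheel cylinder is down}; {#1 brake line is out, #3 pad sensor 2 failed, Auxiliary booster trips, Main proportioning valve failed, North reservoir lost, Reserve caliper 2 faulted, Secondary caliper trips, South master cylinder malfunctions, Wheel cylinder 2 malfunctions, Wheel cylinder is down}.

8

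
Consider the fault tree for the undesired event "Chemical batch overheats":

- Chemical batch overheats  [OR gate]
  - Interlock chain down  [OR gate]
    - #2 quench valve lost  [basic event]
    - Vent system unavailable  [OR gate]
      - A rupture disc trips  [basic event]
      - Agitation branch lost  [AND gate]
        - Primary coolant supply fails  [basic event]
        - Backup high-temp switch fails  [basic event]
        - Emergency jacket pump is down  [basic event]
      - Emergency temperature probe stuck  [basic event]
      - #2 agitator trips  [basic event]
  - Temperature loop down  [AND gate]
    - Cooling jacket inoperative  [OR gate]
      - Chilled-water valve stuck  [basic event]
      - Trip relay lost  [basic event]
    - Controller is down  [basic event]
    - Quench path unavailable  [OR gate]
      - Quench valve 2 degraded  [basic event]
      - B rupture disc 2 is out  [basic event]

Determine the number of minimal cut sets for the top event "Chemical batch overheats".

Agitation branch lost [AND]: one cut set from each child combined → 1 × 1 × 1 = 1 cut set(s).
Vent system unavailable [OR]: union of children's cut sets → 4 cut set(s).
Interlock chain down [OR]: union of children's cut sets → 5 cut set(s).
Cooling jacket inoperative [OR]: union of children's cut sets → 2 cut set(s).
Quench path unavailable [OR]: union of children's cut sets → 2 cut set(s).
Temperature loop down [AND]: one cut set from each child combined → 2 × 1 × 2 = 4 cut set(s).
Chemical batch overheats [OR]: union of children's cut sets → 9 cut set(s).
Minimal cut sets: {#2 quench valve lost}; {A rupture disc trips}; {Backup high-temp switch fails, Emergency jacket pump is down, Primary coolant supply fails}; {Emergency temperature probe stuck}; {#2 agitator trips}; {Chilled-water valve stuck, Controller is down, Quench valve 2 degraded}; {B rupture disc 2 is out, Chilled-water valve stuck, Controller is down}; {Controller is down, Quench valve 2 degraded, Trip relay lost}; {B rupture disc 2 is out, Controller is down, Trip relay lost}.

9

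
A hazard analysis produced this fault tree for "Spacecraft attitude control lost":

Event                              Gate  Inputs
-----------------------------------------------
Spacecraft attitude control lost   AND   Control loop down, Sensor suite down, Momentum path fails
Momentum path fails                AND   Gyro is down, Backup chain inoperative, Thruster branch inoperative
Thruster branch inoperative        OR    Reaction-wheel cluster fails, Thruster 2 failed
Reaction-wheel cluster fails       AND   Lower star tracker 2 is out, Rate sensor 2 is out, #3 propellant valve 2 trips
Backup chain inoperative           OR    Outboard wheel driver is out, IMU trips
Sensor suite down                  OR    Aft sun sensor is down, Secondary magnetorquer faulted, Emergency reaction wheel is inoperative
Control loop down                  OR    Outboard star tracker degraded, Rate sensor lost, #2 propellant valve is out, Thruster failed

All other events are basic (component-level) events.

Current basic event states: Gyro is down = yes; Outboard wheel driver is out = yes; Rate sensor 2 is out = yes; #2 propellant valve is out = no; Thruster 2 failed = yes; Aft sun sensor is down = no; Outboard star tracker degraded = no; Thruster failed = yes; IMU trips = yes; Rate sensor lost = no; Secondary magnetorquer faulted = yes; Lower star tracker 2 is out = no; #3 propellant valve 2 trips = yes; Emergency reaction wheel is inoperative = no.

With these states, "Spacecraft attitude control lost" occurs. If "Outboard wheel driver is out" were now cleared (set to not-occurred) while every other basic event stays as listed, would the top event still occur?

Counterfactual: set "Outboard wheel driver is out" to not occurred.
Control loop down [OR]: Outboard star tracker degraded=not, Rate sensor lost=not, #2 propellant valve is out=not, Thruster failed=occurs → at least one input occurs → occurs.
Sensor suite down [OR]: Aft sun sensor is down=not, Secondary magnetorquer faulted=occurs, Emergency reaction wheel is inoperative=not → at least one input occurs → occurs.
Backup chain inoperative [OR]: Outboard wheel driver is out=not, IMU trips=occurs → at least one input occurs → occurs.
Reaction-wheel cluster fails [AND]: Lower star tracker 2 is out=not, Rate sensor 2 is out=occurs, #3 propellant valve 2 trips=occurs → not all inputs occur → does not occur.
Thruster branch inoperative [OR]: Reaction-wheel cluster fails=not, Thruster 2 failed=occurs → at least one input occurs → occurs.
Momentum path fails [AND]: Gyro is down=occurs, Backup chain inoperative=occurs, Thruster branch inoperative=occurs → all inputs occur → occurs.
Spacecraft attitude control lost [AND]: Control loop down=occurs, Sensor suite down=occurs, Momentum path fails=occurs → all inputs occur → occurs.

Yes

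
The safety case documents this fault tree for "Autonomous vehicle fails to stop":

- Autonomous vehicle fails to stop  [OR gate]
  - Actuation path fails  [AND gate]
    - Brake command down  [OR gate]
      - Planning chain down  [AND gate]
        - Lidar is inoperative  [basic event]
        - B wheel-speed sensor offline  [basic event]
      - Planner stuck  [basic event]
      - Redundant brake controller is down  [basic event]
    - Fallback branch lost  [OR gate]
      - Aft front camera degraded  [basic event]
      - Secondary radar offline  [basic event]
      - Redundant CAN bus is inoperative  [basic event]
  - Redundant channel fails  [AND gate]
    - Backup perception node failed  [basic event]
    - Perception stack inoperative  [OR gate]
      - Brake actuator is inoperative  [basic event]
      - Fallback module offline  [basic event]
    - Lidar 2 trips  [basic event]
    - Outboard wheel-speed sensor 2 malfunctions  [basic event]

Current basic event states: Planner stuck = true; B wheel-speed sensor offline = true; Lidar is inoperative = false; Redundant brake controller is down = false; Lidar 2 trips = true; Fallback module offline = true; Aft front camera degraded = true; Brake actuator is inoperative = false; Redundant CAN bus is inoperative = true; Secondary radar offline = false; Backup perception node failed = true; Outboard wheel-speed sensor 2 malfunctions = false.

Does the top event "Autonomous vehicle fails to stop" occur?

Planning chain down [AND]: Lidar is inoperative=not, B wheel-speed sensor offline=occurs → not all inputs occur → does not occur.
Brake command down [OR]: Planning chain down=not, Planner stuck=occurs, Redundant brake controller is down=not → at least one input occurs → occurs.
Fallback branch lost [OR]: Aft front camera degraded=occurs, Secondary radar offline=not, Redundant CAN bus is inoperative=occurs → at least one input occurs → occurs.
Actuation path fails [AND]: Brake command down=occurs, Fallback branch lost=occurs → all inputs occur → occurs.
Perception stack inoperative [OR]: Brake actuator is inoperative=not, Fallback module offline=occurs → at least one input occurs → occurs.
Redundant channel fails [AND]: Backup perception node failed=occurs, Perception stack inoperative=occurs, Lidar 2 trips=occurs, Outboard wheel-speed sensor 2 malfunctions=not → not all inputs occur → does not occur.
Autonomous vehicle fails to stop [OR]: Actuation path fails=occurs, Redundant channel fails=not → at least one input occurs → occurs.

Yes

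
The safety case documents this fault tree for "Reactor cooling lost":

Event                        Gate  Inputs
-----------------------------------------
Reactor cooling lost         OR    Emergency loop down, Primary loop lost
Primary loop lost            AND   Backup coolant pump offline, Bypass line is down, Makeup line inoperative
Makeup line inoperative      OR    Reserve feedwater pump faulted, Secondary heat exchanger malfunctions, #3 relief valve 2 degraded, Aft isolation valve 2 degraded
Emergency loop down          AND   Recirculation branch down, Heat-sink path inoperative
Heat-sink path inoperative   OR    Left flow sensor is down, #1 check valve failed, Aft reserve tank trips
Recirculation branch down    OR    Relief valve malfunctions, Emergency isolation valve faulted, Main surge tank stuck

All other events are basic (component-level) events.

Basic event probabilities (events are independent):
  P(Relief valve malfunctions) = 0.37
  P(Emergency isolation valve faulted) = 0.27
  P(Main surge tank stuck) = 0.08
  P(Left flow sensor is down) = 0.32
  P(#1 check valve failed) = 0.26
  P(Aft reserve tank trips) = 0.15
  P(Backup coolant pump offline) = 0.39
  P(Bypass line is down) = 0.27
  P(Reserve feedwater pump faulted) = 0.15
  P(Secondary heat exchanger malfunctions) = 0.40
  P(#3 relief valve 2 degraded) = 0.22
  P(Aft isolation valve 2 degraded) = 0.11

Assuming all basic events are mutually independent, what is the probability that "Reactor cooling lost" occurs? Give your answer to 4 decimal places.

P(Recirculation branch down) [OR] = 1 − (1−0.37) × (1−0.27) × (1−0.08) = 0.576892
P(Heat-sink path inoperative) [OR] = 1 − (1−0.32) × (1−0.26) × (1−0.15) = 0.572280
P(Emergency loop down) [AND] = 0.576892 × 0.572280 = 0.330144
P(Makeup line inoperative) [OR] = 1 − (1−0.15) × (1−0.40) × (1−0.22) × (1−0.11) = 0.645958
P(Primary loop lost) [AND] = 0.39 × 0.27 × 0.645958 = 0.068019
P(Reactor cooling lost) [OR] = 1 − (1−0.330144) × (1−0.068019) = 0.375707
Rounded to 4 decimal places: P(Reactor cooling lost) ≈ 0.3757.

0.3757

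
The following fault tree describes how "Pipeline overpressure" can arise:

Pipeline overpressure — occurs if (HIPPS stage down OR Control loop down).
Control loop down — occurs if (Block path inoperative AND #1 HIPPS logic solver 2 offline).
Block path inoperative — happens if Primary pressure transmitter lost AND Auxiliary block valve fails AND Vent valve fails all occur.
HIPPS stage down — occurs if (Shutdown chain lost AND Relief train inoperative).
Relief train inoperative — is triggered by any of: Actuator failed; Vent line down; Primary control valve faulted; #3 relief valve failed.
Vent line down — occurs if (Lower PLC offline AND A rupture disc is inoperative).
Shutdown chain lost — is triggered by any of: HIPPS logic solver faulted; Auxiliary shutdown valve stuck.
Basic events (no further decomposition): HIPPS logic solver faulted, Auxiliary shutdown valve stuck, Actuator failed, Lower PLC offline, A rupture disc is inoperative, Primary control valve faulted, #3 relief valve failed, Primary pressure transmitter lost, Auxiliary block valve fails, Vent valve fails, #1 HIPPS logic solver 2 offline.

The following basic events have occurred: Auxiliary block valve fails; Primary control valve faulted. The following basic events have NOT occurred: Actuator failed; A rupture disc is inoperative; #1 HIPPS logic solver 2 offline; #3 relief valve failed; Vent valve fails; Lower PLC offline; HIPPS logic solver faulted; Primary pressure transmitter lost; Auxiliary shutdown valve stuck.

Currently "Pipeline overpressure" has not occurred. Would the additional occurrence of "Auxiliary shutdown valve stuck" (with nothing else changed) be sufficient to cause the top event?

Counterfactual: set "Auxiliary shutdown valve stuck" to occurred.
Shutdown chain lost [OR]: HIPPS logic solver faulted=not, Auxiliary shutdown valve stuck=occurs → at least one input occurs → occurs.
Vent line down [AND]: Lower PLC offline=not, A rupture disc is inoperative=not → not all inputs occur → does not occur.
Relief train inoperative [OR]: Actuator failed=not, Vent line down=not, Primary control valve faulted=occurs, #3 relief valve failed=not → at least one input occurs → occurs.
HIPPS stage down [AND]: Shutdown chain lost=occurs, Relief train inoperative=occurs → all inputs occur → occurs.
Block path inoperative [AND]: Primary pressure transmitter lost=not, Auxiliary block valve fails=occurs, Vent valve fails=not → not all inputs occur → does not occur.
Control loop down [AND]: Block path inoperative=not, #1 HIPPS logic solver 2 offline=not → not all inputs occur → does not occur.
Pipeline overpressure [OR]: HIPPS stage down=occurs, Control loop down=not → at least one input occurs → occurs.

Yes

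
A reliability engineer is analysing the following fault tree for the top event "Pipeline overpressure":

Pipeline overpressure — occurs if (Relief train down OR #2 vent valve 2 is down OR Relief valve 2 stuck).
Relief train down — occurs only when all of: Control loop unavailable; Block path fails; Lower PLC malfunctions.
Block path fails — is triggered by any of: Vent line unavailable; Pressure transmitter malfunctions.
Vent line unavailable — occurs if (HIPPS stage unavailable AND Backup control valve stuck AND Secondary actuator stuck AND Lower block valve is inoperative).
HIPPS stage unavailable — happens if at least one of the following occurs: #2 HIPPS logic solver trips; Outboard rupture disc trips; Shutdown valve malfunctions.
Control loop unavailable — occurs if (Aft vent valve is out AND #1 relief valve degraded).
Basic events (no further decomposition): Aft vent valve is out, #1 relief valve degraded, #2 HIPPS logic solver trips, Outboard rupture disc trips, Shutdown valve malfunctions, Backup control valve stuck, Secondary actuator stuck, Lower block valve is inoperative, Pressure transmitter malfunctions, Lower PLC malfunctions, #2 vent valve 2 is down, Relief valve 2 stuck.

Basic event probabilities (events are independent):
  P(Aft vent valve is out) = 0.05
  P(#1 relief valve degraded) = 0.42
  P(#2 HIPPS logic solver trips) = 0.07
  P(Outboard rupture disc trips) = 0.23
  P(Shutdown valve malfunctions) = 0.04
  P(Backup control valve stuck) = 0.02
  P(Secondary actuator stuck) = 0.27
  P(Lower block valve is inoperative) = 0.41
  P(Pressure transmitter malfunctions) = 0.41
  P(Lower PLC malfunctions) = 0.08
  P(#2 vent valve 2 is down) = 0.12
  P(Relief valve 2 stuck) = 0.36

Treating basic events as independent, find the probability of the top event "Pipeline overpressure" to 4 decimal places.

P(Control loop unavailable) [AND] = 0.05 × 0.42 = 0.021000
P(HIPPS stage unavailable) [OR] = 1 − (1−0.07) × (1−0.23) × (1−0.04) = 0.312544
P(Vent line unavailable) [AND] = 0.312544 × 0.02 × 0.27 × 0.41 = 0.000692
P(Block path fails) [OR] = 1 − (1−0.000692) × (1−0.41) = 0.410408
P(Relief train down) [AND] = 0.021000 × 0.410408 × 0.08 = 0.000689
P(Pipeline overpressure) [OR] = 1 − (1−0.000689) × (1−0.12) × (1−0.36) = 0.437188
Rounded to 4 decimal places: P(Pipeline overpressure) ≈ 0.4372.

0.4372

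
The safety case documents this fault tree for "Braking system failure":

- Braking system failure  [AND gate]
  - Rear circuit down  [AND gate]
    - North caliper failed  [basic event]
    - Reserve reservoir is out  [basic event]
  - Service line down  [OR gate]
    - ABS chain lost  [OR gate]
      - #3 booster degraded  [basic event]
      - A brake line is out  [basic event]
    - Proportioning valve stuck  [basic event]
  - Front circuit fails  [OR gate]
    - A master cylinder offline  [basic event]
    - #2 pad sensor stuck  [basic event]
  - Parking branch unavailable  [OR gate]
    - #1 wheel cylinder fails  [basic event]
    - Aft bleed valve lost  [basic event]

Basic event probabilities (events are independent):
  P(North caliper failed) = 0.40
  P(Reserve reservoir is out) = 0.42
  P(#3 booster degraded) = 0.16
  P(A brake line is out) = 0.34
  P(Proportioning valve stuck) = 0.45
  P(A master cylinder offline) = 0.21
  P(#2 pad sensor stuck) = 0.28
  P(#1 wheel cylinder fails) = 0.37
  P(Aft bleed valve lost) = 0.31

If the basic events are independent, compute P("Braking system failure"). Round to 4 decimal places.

0.0285

P(Rear circuit down) [AND] = 0.40 × 0.42 = 0.168000
P(ABS chain lost) [OR] = 1 − (1−0.16) × (1−0.34) = 0.445600
P(Service line down) [OR] = 1 − (1−0.445600) × (1−0.45) = 0.695080
P(Front circuit fails) [OR] = 1 − (1−0.21) × (1−0.28) = 0.431200
P(Parking branch unavailable) [OR] = 1 − (1−0.37) × (1−0.31) = 0.565300
P(Braking system failure) [AND] = 0.168000 × 0.695080 × 0.431200 × 0.565300 = 0.028464
Rounded to 4 decimal places: P(Braking system failure) ≈ 0.0285.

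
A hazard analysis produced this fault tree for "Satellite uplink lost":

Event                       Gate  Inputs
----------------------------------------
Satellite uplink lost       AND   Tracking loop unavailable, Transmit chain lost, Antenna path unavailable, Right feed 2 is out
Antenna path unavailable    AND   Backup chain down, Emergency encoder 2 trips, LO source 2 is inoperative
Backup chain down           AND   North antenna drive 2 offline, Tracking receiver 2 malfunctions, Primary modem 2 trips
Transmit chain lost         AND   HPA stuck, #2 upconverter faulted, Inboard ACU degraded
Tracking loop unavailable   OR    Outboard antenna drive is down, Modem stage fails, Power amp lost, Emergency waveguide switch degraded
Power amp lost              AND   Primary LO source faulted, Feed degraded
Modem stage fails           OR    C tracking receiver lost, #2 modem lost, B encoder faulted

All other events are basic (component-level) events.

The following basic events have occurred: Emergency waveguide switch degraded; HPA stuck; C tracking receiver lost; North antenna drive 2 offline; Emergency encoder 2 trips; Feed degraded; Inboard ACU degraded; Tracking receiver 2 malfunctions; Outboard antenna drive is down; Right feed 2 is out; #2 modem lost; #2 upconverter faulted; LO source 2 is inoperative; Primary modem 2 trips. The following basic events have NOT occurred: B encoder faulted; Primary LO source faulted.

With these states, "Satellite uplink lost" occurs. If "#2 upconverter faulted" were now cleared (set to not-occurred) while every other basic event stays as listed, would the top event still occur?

No

Counterfactual: set "#2 upconverter faulted" to not occurred.
Modem stage fails [OR]: C tracking receiver lost=occurs, #2 modem lost=occurs, B encoder faulted=not → at least one input occurs → occurs.
Power amp lost [AND]: Primary LO source faulted=not, Feed degraded=occurs → not all inputs occur → does not occur.
Tracking loop unavailable [OR]: Outboard antenna drive is down=occurs, Modem stage fails=occurs, Power amp lost=not, Emergency waveguide switch degraded=occurs → at least one input occurs → occurs.
Transmit chain lost [AND]: HPA stuck=occurs, #2 upconverter faulted=not, Inboard ACU degraded=occurs → not all inputs occur → does not occur.
Backup chain down [AND]: North antenna drive 2 offline=occurs, Tracking receiver 2 malfunctions=occurs, Primary modem 2 trips=occurs → all inputs occur → occurs.
Antenna path unavailable [AND]: Backup chain down=occurs, Emergency encoder 2 trips=occurs, LO source 2 is inoperative=occurs → all inputs occur → occurs.
Satellite uplink lost [AND]: Tracking loop unavailable=occurs, Transmit chain lost=not, Antenna path unavailable=occurs, Right feed 2 is out=occurs → not all inputs occur → does not occur.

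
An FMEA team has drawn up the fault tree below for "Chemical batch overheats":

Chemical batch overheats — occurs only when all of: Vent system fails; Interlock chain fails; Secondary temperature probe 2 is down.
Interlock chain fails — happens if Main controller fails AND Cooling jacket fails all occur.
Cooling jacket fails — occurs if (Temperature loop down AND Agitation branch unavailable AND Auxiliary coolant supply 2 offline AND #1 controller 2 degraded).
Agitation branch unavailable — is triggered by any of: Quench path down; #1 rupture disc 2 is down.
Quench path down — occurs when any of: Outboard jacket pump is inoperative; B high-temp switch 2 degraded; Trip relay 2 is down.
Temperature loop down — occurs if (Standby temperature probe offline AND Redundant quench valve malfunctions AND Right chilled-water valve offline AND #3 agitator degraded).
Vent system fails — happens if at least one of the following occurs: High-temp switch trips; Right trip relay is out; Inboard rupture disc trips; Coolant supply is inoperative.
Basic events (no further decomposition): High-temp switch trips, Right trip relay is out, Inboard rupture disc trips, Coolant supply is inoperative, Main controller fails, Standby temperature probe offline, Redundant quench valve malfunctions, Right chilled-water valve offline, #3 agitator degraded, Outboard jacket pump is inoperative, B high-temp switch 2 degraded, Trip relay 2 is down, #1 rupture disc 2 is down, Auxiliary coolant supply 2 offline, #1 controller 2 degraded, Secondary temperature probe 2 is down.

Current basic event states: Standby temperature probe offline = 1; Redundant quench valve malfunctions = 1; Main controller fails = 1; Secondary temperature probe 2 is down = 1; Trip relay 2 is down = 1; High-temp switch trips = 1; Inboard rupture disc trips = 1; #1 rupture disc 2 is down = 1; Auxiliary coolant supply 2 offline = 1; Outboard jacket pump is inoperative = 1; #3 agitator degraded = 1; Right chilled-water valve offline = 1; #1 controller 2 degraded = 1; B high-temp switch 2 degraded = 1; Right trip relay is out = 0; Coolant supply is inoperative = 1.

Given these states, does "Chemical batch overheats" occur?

Yes

Vent system fails [OR]: High-temp switch trips=occurs, Right trip relay is out=not, Inboard rupture disc trips=occurs, Coolant supply is inoperative=occurs → at least one input occurs → occurs.
Temperature loop down [AND]: Standby temperature probe offline=occurs, Redundant quench valve malfunctions=occurs, Right chilled-water valve offline=occurs, #3 agitator degraded=occurs → all inputs occur → occurs.
Quench path down [OR]: Outboard jacket pump is inoperative=occurs, B high-temp switch 2 degraded=occurs, Trip relay 2 is down=occurs → at least one input occurs → occurs.
Agitation branch unavailable [OR]: Quench path down=occurs, #1 rupture disc 2 is down=occurs → at least one input occurs → occurs.
Cooling jacket fails [AND]: Temperature loop down=occurs, Agitation branch unavailable=occurs, Auxiliary coolant supply 2 offline=occurs, #1 controller 2 degraded=occurs → all inputs occur → occurs.
Interlock chain fails [AND]: Main controller fails=occurs, Cooling jacket fails=occurs → all inputs occur → occurs.
Chemical batch overheats [AND]: Vent system fails=occurs, Interlock chain fails=occurs, Secondary temperature probe 2 is down=occurs → all inputs occur → occurs.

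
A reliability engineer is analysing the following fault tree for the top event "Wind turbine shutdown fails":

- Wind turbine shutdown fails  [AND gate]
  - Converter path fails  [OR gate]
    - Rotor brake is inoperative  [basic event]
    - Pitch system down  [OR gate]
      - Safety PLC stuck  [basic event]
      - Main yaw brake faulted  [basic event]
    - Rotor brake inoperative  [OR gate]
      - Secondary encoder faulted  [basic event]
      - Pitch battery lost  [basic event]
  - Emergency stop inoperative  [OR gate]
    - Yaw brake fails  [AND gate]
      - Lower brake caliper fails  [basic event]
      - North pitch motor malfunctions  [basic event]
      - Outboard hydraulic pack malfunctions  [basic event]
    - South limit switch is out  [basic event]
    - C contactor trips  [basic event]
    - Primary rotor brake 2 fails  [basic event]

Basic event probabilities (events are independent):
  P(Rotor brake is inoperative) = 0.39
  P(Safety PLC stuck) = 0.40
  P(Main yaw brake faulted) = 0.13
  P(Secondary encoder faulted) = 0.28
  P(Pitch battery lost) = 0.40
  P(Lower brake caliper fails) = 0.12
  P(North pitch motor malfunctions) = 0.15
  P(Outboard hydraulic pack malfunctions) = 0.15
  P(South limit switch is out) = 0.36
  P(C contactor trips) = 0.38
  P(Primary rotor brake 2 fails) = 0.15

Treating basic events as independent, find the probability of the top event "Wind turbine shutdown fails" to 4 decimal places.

P(Pitch system down) [OR] = 1 − (1−0.40) × (1−0.13) = 0.478000
P(Rotor brake inoperative) [OR] = 1 − (1−0.28) × (1−0.40) = 0.568000
P(Converter path fails) [OR] = 1 − (1−0.39) × (1−0.478000) × (1−0.568000) = 0.862443
P(Yaw brake fails) [AND] = 0.12 × 0.15 × 0.15 = 0.002700
P(Emergency stop inoperative) [OR] = 1 − (1−0.002700) × (1−0.36) × (1−0.38) × (1−0.15) = 0.663631
P(Wind turbine shutdown fails) [AND] = 0.862443 × 0.663631 = 0.572344
Rounded to 4 decimal places: P(Wind turbine shutdown fails) ≈ 0.5723.

0.5723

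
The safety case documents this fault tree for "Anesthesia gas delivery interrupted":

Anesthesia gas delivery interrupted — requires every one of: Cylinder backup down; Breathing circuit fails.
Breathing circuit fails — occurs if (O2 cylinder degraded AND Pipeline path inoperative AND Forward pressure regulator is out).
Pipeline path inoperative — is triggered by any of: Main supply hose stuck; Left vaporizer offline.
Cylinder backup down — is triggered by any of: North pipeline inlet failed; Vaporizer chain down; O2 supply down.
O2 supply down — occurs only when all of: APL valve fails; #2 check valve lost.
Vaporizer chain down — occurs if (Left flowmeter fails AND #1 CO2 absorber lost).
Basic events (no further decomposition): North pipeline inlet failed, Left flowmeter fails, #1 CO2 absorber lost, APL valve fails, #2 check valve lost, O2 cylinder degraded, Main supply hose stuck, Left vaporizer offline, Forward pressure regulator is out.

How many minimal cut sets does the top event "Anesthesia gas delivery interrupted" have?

Vaporizer chain down [AND]: one cut set from each child combined → 1 × 1 = 1 cut set(s).
O2 supply down [AND]: one cut set from each child combined → 1 × 1 = 1 cut set(s).
Cylinder backup down [OR]: union of children's cut sets → 3 cut set(s).
Pipeline path inoperative [OR]: union of children's cut sets → 2 cut set(s).
Breathing circuit fails [AND]: one cut set from each child combined → 1 × 2 × 1 = 2 cut set(s).
Anesthesia gas delivery interrupted [AND]: one cut set from each child combined → 3 × 2 = 6 cut set(s).
Minimal cut sets: {Forward pressure regulator is out, Main supply hose stuck, North pipeline inlet failed, O2 cylinder degraded}; {Forward pressure regulator is out, Left vaporizer offline, North pipeline inlet failed, O2 cylinder degraded}; {#1 CO2 absorber lost, Forward pressure regulator is out, Left flowmeter fails, Main supply hose stuck, O2 cylinder degraded}; {#1 CO2 absorber lost, Forward pressure regulator is out, Left flowmeter fails, Left vaporizer offline, O2 cylinder degraded}; {#2 check valve lost, APL valve fails, Forward pressure regulator is out, Main supply hose stuck, O2 cylinder degraded}; {#2 check valve lost, APL valve fails, Forward pressure regulator is out, Left vaporizer offline, O2 cylinder degraded}.

6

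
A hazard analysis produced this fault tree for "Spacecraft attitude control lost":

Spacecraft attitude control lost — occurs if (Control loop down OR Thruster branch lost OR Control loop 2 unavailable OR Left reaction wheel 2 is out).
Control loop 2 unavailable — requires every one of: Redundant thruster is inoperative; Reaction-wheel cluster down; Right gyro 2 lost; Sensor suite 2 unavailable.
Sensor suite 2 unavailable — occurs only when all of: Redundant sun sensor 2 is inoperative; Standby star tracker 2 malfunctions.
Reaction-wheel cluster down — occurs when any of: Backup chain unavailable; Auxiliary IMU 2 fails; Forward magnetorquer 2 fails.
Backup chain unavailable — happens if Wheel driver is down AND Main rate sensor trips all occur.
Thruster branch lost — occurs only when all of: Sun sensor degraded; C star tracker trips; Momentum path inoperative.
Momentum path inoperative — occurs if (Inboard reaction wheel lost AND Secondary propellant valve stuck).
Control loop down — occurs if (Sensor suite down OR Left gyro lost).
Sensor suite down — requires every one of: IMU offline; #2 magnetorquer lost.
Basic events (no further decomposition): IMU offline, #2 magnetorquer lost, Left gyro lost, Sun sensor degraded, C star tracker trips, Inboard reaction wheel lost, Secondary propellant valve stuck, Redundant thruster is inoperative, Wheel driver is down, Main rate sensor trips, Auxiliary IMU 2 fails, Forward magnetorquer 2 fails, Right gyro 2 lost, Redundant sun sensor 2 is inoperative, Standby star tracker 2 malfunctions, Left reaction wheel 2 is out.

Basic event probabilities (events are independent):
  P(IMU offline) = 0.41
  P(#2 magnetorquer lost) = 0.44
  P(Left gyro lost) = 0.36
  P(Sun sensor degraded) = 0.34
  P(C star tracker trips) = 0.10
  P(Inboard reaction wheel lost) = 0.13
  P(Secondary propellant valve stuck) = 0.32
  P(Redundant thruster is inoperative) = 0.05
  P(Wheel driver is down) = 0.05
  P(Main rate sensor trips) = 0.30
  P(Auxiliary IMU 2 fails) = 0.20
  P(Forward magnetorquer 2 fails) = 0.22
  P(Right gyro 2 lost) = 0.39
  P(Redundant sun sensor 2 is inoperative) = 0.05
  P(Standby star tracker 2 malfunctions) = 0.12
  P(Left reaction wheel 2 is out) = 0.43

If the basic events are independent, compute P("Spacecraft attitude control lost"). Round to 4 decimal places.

0.7014

P(Sensor suite down) [AND] = 0.41 × 0.44 = 0.180400
P(Control loop down) [OR] = 1 − (1−0.180400) × (1−0.36) = 0.475456
P(Momentum path inoperative) [AND] = 0.13 × 0.32 = 0.041600
P(Thruster branch lost) [AND] = 0.34 × 0.10 × 0.041600 = 0.001414
P(Backup chain unavailable) [AND] = 0.05 × 0.30 = 0.015000
P(Reaction-wheel cluster down) [OR] = 1 − (1−0.015000) × (1−0.20) × (1−0.22) = 0.385360
P(Sensor suite 2 unavailable) [AND] = 0.05 × 0.12 = 0.006000
P(Control loop 2 unavailable) [AND] = 0.05 × 0.385360 × 0.39 × 0.006000 = 0.000045
P(Spacecraft attitude control lost) [OR] = 1 − (1−0.475456) × (1−0.001414) × (1−0.000045) × (1−0.43) = 0.701446
Rounded to 4 decimal places: P(Spacecraft attitude control lost) ≈ 0.7014.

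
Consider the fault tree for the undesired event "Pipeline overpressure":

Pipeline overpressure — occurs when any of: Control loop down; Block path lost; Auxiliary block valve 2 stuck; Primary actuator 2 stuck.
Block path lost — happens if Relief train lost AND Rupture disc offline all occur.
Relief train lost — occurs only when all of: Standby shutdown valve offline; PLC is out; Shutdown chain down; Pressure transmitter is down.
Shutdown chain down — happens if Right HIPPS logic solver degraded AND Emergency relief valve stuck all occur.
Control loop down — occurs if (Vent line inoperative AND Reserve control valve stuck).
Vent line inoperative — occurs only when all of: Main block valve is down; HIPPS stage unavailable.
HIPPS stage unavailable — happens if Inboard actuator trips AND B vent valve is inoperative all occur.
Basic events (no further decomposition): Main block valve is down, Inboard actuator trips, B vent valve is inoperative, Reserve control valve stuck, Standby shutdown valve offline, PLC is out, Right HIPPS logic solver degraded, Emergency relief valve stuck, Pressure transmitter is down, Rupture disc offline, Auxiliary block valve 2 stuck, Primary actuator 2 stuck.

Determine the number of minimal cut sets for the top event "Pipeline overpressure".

HIPPS stage unavailable [AND]: one cut set from each child combined → 1 × 1 = 1 cut set(s).
Vent line inoperative [AND]: one cut set from each child combined → 1 × 1 = 1 cut set(s).
Control loop down [AND]: one cut set from each child combined → 1 × 1 = 1 cut set(s).
Shutdown chain down [AND]: one cut set from each child combined → 1 × 1 = 1 cut set(s).
Relief train lost [AND]: one cut set from each child combined → 1 × 1 × 1 × 1 = 1 cut set(s).
Block path lost [AND]: one cut set from each child combined → 1 × 1 = 1 cut set(s).
Pipeline overpressure [OR]: union of children's cut sets → 4 cut set(s).
Minimal cut sets: {B vent valve is inoperative, Inboard actuator trips, Main block valve is down, Reserve control valve stuck}; {Emergency relief valve stuck, PLC is out, Pressure transmitter is down, Right HIPPS logic solver degraded, Rupture disc offline, Standby shutdown valve offline}; {Auxiliary block valve 2 stuck}; {Primary actuator 2 stuck}.

4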